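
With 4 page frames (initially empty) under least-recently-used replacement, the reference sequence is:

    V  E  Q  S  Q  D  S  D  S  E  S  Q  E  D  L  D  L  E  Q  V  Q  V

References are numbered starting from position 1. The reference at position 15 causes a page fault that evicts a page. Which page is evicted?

pos 1: V: miss, frames {V}
pos 2: E: miss, frames {V,E}
pos 3: Q: miss, frames {V,E,Q}
pos 4: S: miss, frames {V,E,Q,S}
pos 5: Q: hit
pos 6: D: miss, evict V, frames {E,S,Q,D}
pos 7: S: hit
pos 8: D: hit
pos 9: S: hit
pos 10: E: hit
pos 11: S: hit
pos 12: Q: hit
pos 13: E: hit
pos 14: D: hit
pos 15: L: miss, evict S, frames {Q,E,D,L}
At position 15, page S is evicted.

S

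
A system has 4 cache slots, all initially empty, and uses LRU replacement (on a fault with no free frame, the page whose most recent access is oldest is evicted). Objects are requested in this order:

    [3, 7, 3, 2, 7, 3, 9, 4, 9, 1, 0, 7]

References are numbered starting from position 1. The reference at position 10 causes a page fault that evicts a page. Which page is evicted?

7

pos 1: 3 -> fault, frames (3)
pos 2: 7 -> fault, frames (3 7)
pos 3: 3 -> hit
pos 4: 2 -> fault, frames (7 3 2)
pos 5: 7 -> hit
pos 6: 3 -> hit
pos 7: 9 -> fault, frames (2 7 3 9)
pos 8: 4 -> fault, evict 2, frames (7 3 9 4)
pos 9: 9 -> hit
pos 10: 1 -> fault, evict 7, frames (3 4 9 1)
At position 10, page 7 is evicted.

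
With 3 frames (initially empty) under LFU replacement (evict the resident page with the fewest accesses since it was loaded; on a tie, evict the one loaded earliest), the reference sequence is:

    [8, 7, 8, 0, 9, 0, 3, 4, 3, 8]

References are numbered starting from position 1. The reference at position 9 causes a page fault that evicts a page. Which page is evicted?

pos 1: 8 -> fault, frames [8]
pos 2: 7 -> fault, frames [8, 7]
pos 3: 8 -> hit
pos 4: 0 -> fault, frames [8, 7, 0]
pos 5: 9 -> fault, evict 7, frames [8, 0, 9]
pos 6: 0 -> hit
pos 7: 3 -> fault, evict 9, frames [8, 0, 3]
pos 8: 4 -> fault, evict 3, frames [8, 0, 4]
pos 9: 3 -> fault, evict 4, frames [8, 0, 3]
At position 9, page 4 is evicted.

4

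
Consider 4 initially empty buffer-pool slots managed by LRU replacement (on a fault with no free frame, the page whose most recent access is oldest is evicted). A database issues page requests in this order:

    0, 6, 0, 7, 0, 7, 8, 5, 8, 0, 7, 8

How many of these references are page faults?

0: miss, frames (0)
6: miss, frames (0 6)
0: hit
7: miss, frames (6 0 7)
0: hit
7: hit
8: miss, frames (6 0 7 8)
5: miss, evict 6, frames (0 7 8 5)
8: hit
0: hit
7: hit
8: hit
Page faults: 5.

5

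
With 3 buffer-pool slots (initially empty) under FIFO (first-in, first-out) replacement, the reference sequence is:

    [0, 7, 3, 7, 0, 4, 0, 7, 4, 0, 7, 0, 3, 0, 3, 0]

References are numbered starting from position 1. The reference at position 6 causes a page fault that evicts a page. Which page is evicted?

pos 1: 0: miss, frames {0}
pos 2: 7: miss, frames {0,7}
pos 3: 3: miss, frames {0,7,3}
pos 4: 7: hit
pos 5: 0: hit
pos 6: 4: miss, evict 0, frames {7,3,4}
At position 6, page 0 is evicted.

0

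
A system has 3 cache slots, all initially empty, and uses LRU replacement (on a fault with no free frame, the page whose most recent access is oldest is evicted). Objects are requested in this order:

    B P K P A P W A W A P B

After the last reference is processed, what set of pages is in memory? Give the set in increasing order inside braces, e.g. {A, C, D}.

B: fault, frames [B]
P: fault, frames [B, P]
K: fault, frames [B, P, K]
P: hit
A: fault, evict B, frames [K, P, A]
P: hit
W: fault, evict K, frames [A, P, W]
A: hit
W: hit
A: hit
P: hit
B: fault, evict W, frames [A, P, B]

{A, B, P}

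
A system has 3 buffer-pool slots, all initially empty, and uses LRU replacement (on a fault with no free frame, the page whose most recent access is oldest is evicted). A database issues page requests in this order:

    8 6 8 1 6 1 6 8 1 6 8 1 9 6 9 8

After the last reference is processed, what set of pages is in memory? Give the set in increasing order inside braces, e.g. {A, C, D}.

{6, 8, 9}

8 -> fault, frames [8]
6 -> fault, frames [8, 6]
8 -> hit
1 -> fault, frames [6, 8, 1]
6 -> hit
1 -> hit
6 -> hit
8 -> hit
1 -> hit
6 -> hit
8 -> hit
1 -> hit
9 -> fault, evict 6, frames [8, 1, 9]
6 -> fault, evict 8, frames [1, 9, 6]
9 -> hit
8 -> fault, evict 1, frames [6, 9, 8]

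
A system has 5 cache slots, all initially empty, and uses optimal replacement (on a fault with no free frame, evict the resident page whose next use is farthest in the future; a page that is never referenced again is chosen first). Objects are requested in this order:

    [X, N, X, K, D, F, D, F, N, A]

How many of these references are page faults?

X -> miss, frames (X)
N -> miss, frames (X N)
X -> hit
K -> miss, frames (X N K)
D -> miss, frames (X N K D)
F -> miss, frames (X N K D F)
D -> hit
F -> hit
N -> hit
A -> miss, evict F, frames (X N K D A)
Page faults: 6.

6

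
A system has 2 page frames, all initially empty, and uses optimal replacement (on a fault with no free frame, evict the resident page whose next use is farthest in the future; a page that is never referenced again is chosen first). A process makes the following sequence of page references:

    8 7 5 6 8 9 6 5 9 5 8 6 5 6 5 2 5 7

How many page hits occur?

8: miss, frames {8}
7: miss, frames {8,7}
5: miss, evict 7, frames {8,5}
6: miss, evict 5, frames {8,6}
8: hit
9: miss, evict 8, frames {6,9}
6: hit
5: miss, evict 6, frames {9,5}
9: hit
5: hit
8: miss, evict 9, frames {5,8}
6: miss, evict 8, frames {5,6}
5: hit
6: hit
5: hit
2: miss, evict 6, frames {5,2}
5: hit
7: miss, evict 2, frames {5,7}
Hits: 8.

8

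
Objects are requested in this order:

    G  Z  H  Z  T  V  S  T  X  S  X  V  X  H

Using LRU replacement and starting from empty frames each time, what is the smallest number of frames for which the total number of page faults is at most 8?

f=1: 14 faults
f=2: 11 faults
f=3: 9 faults
f=4: 8 faults
f=5: 8 faults
f=6: 7 faults
f=7: 7 faults
Smallest f with faults ≤ 8 is 4.

4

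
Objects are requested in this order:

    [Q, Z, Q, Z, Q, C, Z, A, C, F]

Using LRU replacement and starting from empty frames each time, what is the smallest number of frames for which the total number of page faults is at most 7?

2

f=1: 10 faults
f=2: 7 faults
f=3: 5 faults
f=4: 5 faults
f=5: 5 faults
Smallest f with faults ≤ 7 is 2.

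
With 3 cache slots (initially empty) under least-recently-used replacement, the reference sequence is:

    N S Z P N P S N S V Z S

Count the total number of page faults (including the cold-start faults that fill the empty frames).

N: fault, frames (N)
S: fault, frames (N S)
Z: fault, frames (N S Z)
P: fault, evict N, frames (S Z P)
N: fault, evict S, frames (Z P N)
P: hit
S: fault, evict Z, frames (N P S)
N: hit
S: hit
V: fault, evict P, frames (N S V)
Z: fault, evict N, frames (S V Z)
S: hit
Page faults: 8.

8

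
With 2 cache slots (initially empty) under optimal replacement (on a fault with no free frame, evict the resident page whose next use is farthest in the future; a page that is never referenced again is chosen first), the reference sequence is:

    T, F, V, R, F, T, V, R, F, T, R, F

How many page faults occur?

9

T: miss, frames (T)
F: miss, frames (T F)
V: miss, evict T, frames (F V)
R: miss, evict V, frames (F R)
F: hit
T: miss, evict F, frames (R T)
V: miss, evict T, frames (R V)
R: hit
F: miss, evict V, frames (R F)
T: miss, evict F, frames (R T)
R: hit
F: miss, evict T, frames (R F)
Page faults: 9.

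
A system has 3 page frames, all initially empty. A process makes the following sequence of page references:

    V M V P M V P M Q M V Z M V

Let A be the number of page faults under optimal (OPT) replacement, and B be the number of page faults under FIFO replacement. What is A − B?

-2

Under OPT: F F . F . . . . F . . F . . → 5 faults.
Under FIFO: F F . F . . . . F . F F F . → 7 faults.
A − B = 5 − 7 = -2.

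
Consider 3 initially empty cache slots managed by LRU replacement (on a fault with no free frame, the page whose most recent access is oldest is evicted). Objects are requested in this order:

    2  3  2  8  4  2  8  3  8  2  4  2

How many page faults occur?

6

2 -> miss, frames [2]
3 -> miss, frames [2, 3]
2 -> hit
8 -> miss, frames [3, 2, 8]
4 -> miss, evict 3, frames [2, 8, 4]
2 -> hit
8 -> hit
3 -> miss, evict 4, frames [2, 8, 3]
8 -> hit
2 -> hit
4 -> miss, evict 3, frames [8, 2, 4]
2 -> hit
Page faults: 6.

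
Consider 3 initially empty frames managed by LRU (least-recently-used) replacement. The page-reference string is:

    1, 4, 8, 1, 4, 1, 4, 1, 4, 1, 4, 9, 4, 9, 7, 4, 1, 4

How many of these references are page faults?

6

1 -> fault, frames {1}
4 -> fault, frames {1,4}
8 -> fault, frames {1,4,8}
1 -> hit
4 -> hit
1 -> hit
4 -> hit
1 -> hit
4 -> hit
1 -> hit
4 -> hit
9 -> fault, evict 8, frames {1,4,9}
4 -> hit
9 -> hit
7 -> fault, evict 1, frames {4,9,7}
4 -> hit
1 -> fault, evict 9, frames {7,4,1}
4 -> hit
Page faults: 6.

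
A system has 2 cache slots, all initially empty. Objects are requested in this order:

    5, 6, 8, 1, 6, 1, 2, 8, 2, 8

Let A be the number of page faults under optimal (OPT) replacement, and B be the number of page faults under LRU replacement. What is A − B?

Under OPT: F F F F . . F F . . → 6 faults.
Under LRU: F F F F F . F F . . → 7 faults.
A − B = 6 − 7 = -1.

-1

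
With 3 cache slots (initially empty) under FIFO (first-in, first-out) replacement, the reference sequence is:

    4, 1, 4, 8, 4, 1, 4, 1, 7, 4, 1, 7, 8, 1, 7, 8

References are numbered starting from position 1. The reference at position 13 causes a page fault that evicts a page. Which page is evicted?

pos 1: 4: fault, frames [4]
pos 2: 1: fault, frames [4, 1]
pos 3: 4: hit
pos 4: 8: fault, frames [4, 1, 8]
pos 5: 4: hit
pos 6: 1: hit
pos 7: 4: hit
pos 8: 1: hit
pos 9: 7: fault, evict 4, frames [1, 8, 7]
pos 10: 4: fault, evict 1, frames [8, 7, 4]
pos 11: 1: fault, evict 8, frames [7, 4, 1]
pos 12: 7: hit
pos 13: 8: fault, evict 7, frames [4, 1, 8]
At position 13, page 7 is evicted.

7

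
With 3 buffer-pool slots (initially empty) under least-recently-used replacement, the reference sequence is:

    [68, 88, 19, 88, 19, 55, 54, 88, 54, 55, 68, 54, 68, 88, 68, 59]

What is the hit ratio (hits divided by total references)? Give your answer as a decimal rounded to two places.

0.44

68: miss, frames {68}
88: miss, frames {68,88}
19: miss, frames {68,88,19}
88: hit
19: hit
55: miss, evict 68, frames {88,19,55}
54: miss, evict 88, frames {19,55,54}
88: miss, evict 19, frames {55,54,88}
54: hit
55: hit
68: miss, evict 88, frames {54,55,68}
54: hit
68: hit
88: miss, evict 55, frames {54,68,88}
68: hit
59: miss, evict 54, frames {88,68,59}
Hits: 7 of 16 references → 7/16 = 0.4375.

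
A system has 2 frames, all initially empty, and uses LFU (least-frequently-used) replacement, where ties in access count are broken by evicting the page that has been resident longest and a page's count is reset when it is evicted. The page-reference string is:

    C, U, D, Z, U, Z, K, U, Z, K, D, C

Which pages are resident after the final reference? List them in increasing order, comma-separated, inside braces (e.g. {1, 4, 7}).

C → fault, frames {C}
U → fault, frames {C,U}
D → fault, evict C, frames {U,D}
Z → fault, evict U, frames {D,Z}
U → fault, evict D, frames {Z,U}
Z → hit
K → fault, evict U, frames {Z,K}
U → fault, evict K, frames {Z,U}
Z → hit
K → fault, evict U, frames {Z,K}
D → fault, evict K, frames {Z,D}
C → fault, evict D, frames {Z,C}

{C, Z}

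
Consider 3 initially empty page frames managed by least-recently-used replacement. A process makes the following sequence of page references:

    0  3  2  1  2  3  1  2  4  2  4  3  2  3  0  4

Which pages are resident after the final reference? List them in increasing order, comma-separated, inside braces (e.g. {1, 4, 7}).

0 -> fault, frames (0)
3 -> fault, frames (0 3)
2 -> fault, frames (0 3 2)
1 -> fault, evict 0, frames (3 2 1)
2 -> hit
3 -> hit
1 -> hit
2 -> hit
4 -> fault, evict 3, frames (1 2 4)
2 -> hit
4 -> hit
3 -> fault, evict 1, frames (2 4 3)
2 -> hit
3 -> hit
0 -> fault, evict 4, frames (2 3 0)
4 -> fault, evict 2, frames (3 0 4)

{0, 3, 4}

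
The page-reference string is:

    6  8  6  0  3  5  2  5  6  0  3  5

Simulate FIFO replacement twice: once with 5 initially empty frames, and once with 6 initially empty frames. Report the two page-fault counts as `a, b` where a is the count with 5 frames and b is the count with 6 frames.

5 frames: F F . F F F F . F . . . → 7 faults.
6 frames: F F . F F F F . . . . . → 6 faults.
6 < 7: adding a frame reduced faults, as is typical.

7, 6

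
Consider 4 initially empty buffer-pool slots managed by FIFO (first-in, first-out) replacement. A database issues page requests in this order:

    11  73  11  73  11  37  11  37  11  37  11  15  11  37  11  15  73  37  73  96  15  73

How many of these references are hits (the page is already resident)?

11 -> miss, frames {11}
73 -> miss, frames {11,73}
11 -> hit
73 -> hit
11 -> hit
37 -> miss, frames {11,73,37}
11 -> hit
37 -> hit
11 -> hit
37 -> hit
11 -> hit
15 -> miss, frames {11,73,37,15}
11 -> hit
37 -> hit
11 -> hit
15 -> hit
73 -> hit
37 -> hit
73 -> hit
96 -> miss, evict 11, frames {73,37,15,96}
15 -> hit
73 -> hit
Hits: 17.

17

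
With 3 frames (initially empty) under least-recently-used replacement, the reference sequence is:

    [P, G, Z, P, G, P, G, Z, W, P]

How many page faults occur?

P: miss, frames {P}
G: miss, frames {P,G}
Z: miss, frames {P,G,Z}
P: hit
G: hit
P: hit
G: hit
Z: hit
W: miss, evict P, frames {G,Z,W}
P: miss, evict G, frames {Z,W,P}
Page faults: 5.

5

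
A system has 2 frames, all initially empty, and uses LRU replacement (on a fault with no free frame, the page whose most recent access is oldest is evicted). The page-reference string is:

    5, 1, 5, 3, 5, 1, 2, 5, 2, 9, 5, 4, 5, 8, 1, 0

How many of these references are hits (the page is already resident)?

5 -> miss, frames {5}
1 -> miss, frames {5,1}
5 -> hit
3 -> miss, evict 1, frames {5,3}
5 -> hit
1 -> miss, evict 3, frames {5,1}
2 -> miss, evict 5, frames {1,2}
5 -> miss, evict 1, frames {2,5}
2 -> hit
9 -> miss, evict 5, frames {2,9}
5 -> miss, evict 2, frames {9,5}
4 -> miss, evict 9, frames {5,4}
5 -> hit
8 -> miss, evict 4, frames {5,8}
1 -> miss, evict 5, frames {8,1}
0 -> miss, evict 8, frames {1,0}
Hits: 4.

4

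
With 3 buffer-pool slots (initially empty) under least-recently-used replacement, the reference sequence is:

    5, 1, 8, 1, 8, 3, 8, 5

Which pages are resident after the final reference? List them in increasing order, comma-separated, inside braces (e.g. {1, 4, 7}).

{3, 5, 8}

5: miss, frames [5]
1: miss, frames [5, 1]
8: miss, frames [5, 1, 8]
1: hit
8: hit
3: miss, evict 5, frames [1, 8, 3]
8: hit
5: miss, evict 1, frames [3, 8, 5]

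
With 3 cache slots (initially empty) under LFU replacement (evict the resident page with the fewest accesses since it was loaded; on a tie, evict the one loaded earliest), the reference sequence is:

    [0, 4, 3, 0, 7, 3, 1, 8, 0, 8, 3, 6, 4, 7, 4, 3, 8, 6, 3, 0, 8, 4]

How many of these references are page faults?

0 → fault, frames {0}
4 → fault, frames {0,4}
3 → fault, frames {0,4,3}
0 → hit
7 → fault, evict 4, frames {0,3,7}
3 → hit
1 → fault, evict 7, frames {0,3,1}
8 → fault, evict 1, frames {0,3,8}
0 → hit
8 → hit
3 → hit
6 → fault, evict 8, frames {0,3,6}
4 → fault, evict 6, frames {0,3,4}
7 → fault, evict 4, frames {0,3,7}
4 → fault, evict 7, frames {0,3,4}
3 → hit
8 → fault, evict 4, frames {0,3,8}
6 → fault, evict 8, frames {0,3,6}
3 → hit
0 → hit
8 → fault, evict 6, frames {0,3,8}
4 → fault, evict 8, frames {0,3,4}
Page faults: 14.

14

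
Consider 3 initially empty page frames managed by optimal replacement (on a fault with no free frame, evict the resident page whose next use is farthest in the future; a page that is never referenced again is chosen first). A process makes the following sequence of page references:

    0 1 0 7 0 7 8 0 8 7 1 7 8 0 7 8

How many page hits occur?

10

0: fault, frames (0)
1: fault, frames (0 1)
0: hit
7: fault, frames (0 1 7)
0: hit
7: hit
8: fault, evict 1, frames (0 7 8)
0: hit
8: hit
7: hit
1: fault, evict 0, frames (7 8 1)
7: hit
8: hit
0: fault, evict 1, frames (7 8 0)
7: hit
8: hit
Hits: 10.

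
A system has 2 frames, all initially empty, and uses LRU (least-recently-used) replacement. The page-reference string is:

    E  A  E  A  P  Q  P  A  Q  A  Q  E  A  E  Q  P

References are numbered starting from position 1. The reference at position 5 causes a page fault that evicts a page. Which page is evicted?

E

pos 1: E: miss, frames [E]
pos 2: A: miss, frames [E, A]
pos 3: E: hit
pos 4: A: hit
pos 5: P: miss, evict E, frames [A, P]
At position 5, page E is evicted.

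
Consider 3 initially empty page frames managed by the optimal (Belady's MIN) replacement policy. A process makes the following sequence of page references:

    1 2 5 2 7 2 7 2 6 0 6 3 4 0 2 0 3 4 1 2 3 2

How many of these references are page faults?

10

1 → fault, frames {1}
2 → fault, frames {1,2}
5 → fault, frames {1,2,5}
2 → hit
7 → fault, evict 5, frames {1,2,7}
2 → hit
7 → hit
2 → hit
6 → fault, evict 7, frames {1,2,6}
0 → fault, evict 1, frames {2,6,0}
6 → hit
3 → fault, evict 6, frames {2,0,3}
4 → fault, evict 3, frames {2,0,4}
0 → hit
2 → hit
0 → hit
3 → fault, evict 0, frames {2,4,3}
4 → hit
1 → fault, evict 4, frames {2,3,1}
2 → hit
3 → hit
2 → hit
Page faults: 10.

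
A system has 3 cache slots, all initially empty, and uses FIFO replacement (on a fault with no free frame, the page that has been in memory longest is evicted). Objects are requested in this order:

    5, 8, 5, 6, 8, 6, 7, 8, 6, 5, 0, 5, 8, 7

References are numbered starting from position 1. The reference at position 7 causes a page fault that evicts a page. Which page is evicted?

pos 1: 5 → fault, frames [5]
pos 2: 8 → fault, frames [5, 8]
pos 3: 5 → hit
pos 4: 6 → fault, frames [5, 8, 6]
pos 5: 8 → hit
pos 6: 6 → hit
pos 7: 7 → fault, evict 5, frames [8, 6, 7]
At position 7, page 5 is evicted.

5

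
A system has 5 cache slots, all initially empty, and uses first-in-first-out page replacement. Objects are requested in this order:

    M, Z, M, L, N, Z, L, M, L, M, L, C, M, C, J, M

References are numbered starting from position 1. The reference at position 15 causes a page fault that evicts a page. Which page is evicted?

pos 1: M: fault, frames (M)
pos 2: Z: fault, frames (M Z)
pos 3: M: hit
pos 4: L: fault, frames (M Z L)
pos 5: N: fault, frames (M Z L N)
pos 6: Z: hit
pos 7: L: hit
pos 8: M: hit
pos 9: L: hit
pos 10: M: hit
pos 11: L: hit
pos 12: C: fault, frames (M Z L N C)
pos 13: M: hit
pos 14: C: hit
pos 15: J: fault, evict M, frames (Z L N C J)
At position 15, page M is evicted.

M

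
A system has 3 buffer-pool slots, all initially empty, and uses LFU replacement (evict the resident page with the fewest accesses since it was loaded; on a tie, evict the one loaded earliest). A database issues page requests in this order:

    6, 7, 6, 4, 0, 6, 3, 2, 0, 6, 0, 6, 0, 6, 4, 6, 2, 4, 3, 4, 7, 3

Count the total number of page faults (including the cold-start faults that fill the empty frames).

6 → fault, frames {6}
7 → fault, frames {6,7}
6 → hit
4 → fault, frames {6,7,4}
0 → fault, evict 7, frames {6,4,0}
6 → hit
3 → fault, evict 4, frames {6,0,3}
2 → fault, evict 0, frames {6,3,2}
0 → fault, evict 3, frames {6,2,0}
6 → hit
0 → hit
6 → hit
0 → hit
6 → hit
4 → fault, evict 2, frames {6,0,4}
6 → hit
2 → fault, evict 4, frames {6,0,2}
4 → fault, evict 2, frames {6,0,4}
3 → fault, evict 4, frames {6,0,3}
4 → fault, evict 3, frames {6,0,4}
7 → fault, evict 4, frames {6,0,7}
3 → fault, evict 7, frames {6,0,3}
Page faults: 14.

14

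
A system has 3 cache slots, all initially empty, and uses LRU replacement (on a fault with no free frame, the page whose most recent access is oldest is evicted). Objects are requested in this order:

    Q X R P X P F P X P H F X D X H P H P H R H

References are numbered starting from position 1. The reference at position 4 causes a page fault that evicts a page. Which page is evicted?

pos 1: Q -> fault, frames (Q)
pos 2: X -> fault, frames (Q X)
pos 3: R -> fault, frames (Q X R)
pos 4: P -> fault, evict Q, frames (X R P)
At position 4, page Q is evicted.

Q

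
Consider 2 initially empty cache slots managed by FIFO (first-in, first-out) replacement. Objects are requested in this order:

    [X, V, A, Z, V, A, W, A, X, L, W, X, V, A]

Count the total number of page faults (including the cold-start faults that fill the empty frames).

X → fault, frames (X)
V → fault, frames (X V)
A → fault, evict X, frames (V A)
Z → fault, evict V, frames (A Z)
V → fault, evict A, frames (Z V)
A → fault, evict Z, frames (V A)
W → fault, evict V, frames (A W)
A → hit
X → fault, evict A, frames (W X)
L → fault, evict W, frames (X L)
W → fault, evict X, frames (L W)
X → fault, evict L, frames (W X)
V → fault, evict W, frames (X V)
A → fault, evict X, frames (V A)
Page faults: 13.

13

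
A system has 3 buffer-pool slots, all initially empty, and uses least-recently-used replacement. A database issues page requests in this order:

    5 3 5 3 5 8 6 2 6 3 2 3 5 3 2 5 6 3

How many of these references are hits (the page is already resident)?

5 -> miss, frames [5]
3 -> miss, frames [5, 3]
5 -> hit
3 -> hit
5 -> hit
8 -> miss, frames [3, 5, 8]
6 -> miss, evict 3, frames [5, 8, 6]
2 -> miss, evict 5, frames [8, 6, 2]
6 -> hit
3 -> miss, evict 8, frames [2, 6, 3]
2 -> hit
3 -> hit
5 -> miss, evict 6, frames [2, 3, 5]
3 -> hit
2 -> hit
5 -> hit
6 -> miss, evict 3, frames [2, 5, 6]
3 -> miss, evict 2, frames [5, 6, 3]
Hits: 9.

9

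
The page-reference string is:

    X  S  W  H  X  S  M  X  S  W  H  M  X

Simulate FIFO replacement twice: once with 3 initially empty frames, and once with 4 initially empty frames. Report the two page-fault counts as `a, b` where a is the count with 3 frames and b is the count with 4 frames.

3 frames: F F F F F F F . . F F . F → 10 faults.
4 frames: F F F F . . F F F F F F F → 11 faults.
11 > 10: adding a frame increased faults — Belady's anomaly.

10, 11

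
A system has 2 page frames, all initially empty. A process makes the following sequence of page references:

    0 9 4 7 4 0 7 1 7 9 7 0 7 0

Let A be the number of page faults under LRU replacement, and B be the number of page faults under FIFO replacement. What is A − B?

-1

Under LRU: F F F F . F F F . F . F . . → 9 faults.
Under FIFO: F F F F . F . F F F . F F . → 10 faults.
A − B = 9 − 10 = -1.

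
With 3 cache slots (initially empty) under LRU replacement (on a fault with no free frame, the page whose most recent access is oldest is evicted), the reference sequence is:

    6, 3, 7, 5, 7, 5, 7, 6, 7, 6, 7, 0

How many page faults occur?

6

6 → miss, frames {6}
3 → miss, frames {6,3}
7 → miss, frames {6,3,7}
5 → miss, evict 6, frames {3,7,5}
7 → hit
5 → hit
7 → hit
6 → miss, evict 3, frames {5,7,6}
7 → hit
6 → hit
7 → hit
0 → miss, evict 5, frames {6,7,0}
Page faults: 6.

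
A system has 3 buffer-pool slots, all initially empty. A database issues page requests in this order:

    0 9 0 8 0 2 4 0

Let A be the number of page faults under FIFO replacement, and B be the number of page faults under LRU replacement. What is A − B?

1

Under FIFO: F F . F . F F F → 6 faults.
Under LRU: F F . F . F F . → 5 faults.
A − B = 6 − 5 = 1.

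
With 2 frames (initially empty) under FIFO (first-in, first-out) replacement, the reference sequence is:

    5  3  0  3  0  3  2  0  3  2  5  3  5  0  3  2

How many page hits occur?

7

5: miss, frames [5]
3: miss, frames [5, 3]
0: miss, evict 5, frames [3, 0]
3: hit
0: hit
3: hit
2: miss, evict 3, frames [0, 2]
0: hit
3: miss, evict 0, frames [2, 3]
2: hit
5: miss, evict 2, frames [3, 5]
3: hit
5: hit
0: miss, evict 3, frames [5, 0]
3: miss, evict 5, frames [0, 3]
2: miss, evict 0, frames [3, 2]
Hits: 7.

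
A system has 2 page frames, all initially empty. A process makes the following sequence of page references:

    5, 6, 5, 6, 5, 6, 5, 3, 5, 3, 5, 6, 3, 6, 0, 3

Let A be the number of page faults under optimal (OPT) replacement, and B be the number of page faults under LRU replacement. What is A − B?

-2

Under OPT: F F . . . . . F . . . F . . F . → 5 faults.
Under LRU: F F . . . . . F . . . F F . F F → 7 faults.
A − B = 5 − 7 = -2.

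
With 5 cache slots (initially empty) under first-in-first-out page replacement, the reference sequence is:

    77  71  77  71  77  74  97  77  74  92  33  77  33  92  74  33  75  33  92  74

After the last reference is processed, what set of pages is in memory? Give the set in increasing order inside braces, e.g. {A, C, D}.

77 -> miss, frames {77}
71 -> miss, frames {77,71}
77 -> hit
71 -> hit
77 -> hit
74 -> miss, frames {77,71,74}
97 -> miss, frames {77,71,74,97}
77 -> hit
74 -> hit
92 -> miss, frames {77,71,74,97,92}
33 -> miss, evict 77, frames {71,74,97,92,33}
77 -> miss, evict 71, frames {74,97,92,33,77}
33 -> hit
92 -> hit
74 -> hit
33 -> hit
75 -> miss, evict 74, frames {97,92,33,77,75}
33 -> hit
92 -> hit
74 -> miss, evict 97, frames {92,33,77,75,74}

{33, 74, 75, 77, 92}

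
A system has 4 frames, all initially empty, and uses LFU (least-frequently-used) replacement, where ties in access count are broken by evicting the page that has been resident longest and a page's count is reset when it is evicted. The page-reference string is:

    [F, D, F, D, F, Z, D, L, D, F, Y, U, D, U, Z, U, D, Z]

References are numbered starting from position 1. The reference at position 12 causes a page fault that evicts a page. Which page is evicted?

pos 1: F: miss, frames (F)
pos 2: D: miss, frames (F D)
pos 3: F: hit
pos 4: D: hit
pos 5: F: hit
pos 6: Z: miss, frames (F D Z)
pos 7: D: hit
pos 8: L: miss, frames (F D Z L)
pos 9: D: hit
pos 10: F: hit
pos 11: Y: miss, evict Z, frames (F D L Y)
pos 12: U: miss, evict L, frames (F D Y U)
At position 12, page L is evicted.

L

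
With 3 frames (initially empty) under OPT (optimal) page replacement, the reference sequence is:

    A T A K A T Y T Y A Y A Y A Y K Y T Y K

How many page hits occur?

15

A → miss, frames {A}
T → miss, frames {A,T}
A → hit
K → miss, frames {A,T,K}
A → hit
T → hit
Y → miss, evict K, frames {A,T,Y}
T → hit
Y → hit
A → hit
Y → hit
A → hit
Y → hit
A → hit
Y → hit
K → miss, evict A, frames {T,Y,K}
Y → hit
T → hit
Y → hit
K → hit
Hits: 15.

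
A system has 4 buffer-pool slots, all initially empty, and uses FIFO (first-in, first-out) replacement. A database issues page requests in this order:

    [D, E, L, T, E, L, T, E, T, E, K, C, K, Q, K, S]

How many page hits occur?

D -> fault, frames {D}
E -> fault, frames {D,E}
L -> fault, frames {D,E,L}
T -> fault, frames {D,E,L,T}
E -> hit
L -> hit
T -> hit
E -> hit
T -> hit
E -> hit
K -> fault, evict D, frames {E,L,T,K}
C -> fault, evict E, frames {L,T,K,C}
K -> hit
Q -> fault, evict L, frames {T,K,C,Q}
K -> hit
S -> fault, evict T, frames {K,C,Q,S}
Hits: 8.

8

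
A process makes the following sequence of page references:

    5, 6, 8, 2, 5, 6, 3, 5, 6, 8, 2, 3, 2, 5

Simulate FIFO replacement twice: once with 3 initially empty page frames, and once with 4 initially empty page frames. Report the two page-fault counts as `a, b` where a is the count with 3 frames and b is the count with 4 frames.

3 frames: F F F F F F F . . F F . . F → 10 faults.
4 frames: F F F F . . F F F F F F . F → 11 faults.
11 > 10: adding a frame increased faults — Belady's anomaly.

10, 11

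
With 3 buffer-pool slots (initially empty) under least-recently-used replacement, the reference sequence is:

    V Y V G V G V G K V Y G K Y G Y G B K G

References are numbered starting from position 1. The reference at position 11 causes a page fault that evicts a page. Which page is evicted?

pos 1: V: fault, frames [V]
pos 2: Y: fault, frames [V, Y]
pos 3: V: hit
pos 4: G: fault, frames [Y, V, G]
pos 5: V: hit
pos 6: G: hit
pos 7: V: hit
pos 8: G: hit
pos 9: K: fault, evict Y, frames [V, G, K]
pos 10: V: hit
pos 11: Y: fault, evict G, frames [K, V, Y]
At position 11, page G is evicted.

G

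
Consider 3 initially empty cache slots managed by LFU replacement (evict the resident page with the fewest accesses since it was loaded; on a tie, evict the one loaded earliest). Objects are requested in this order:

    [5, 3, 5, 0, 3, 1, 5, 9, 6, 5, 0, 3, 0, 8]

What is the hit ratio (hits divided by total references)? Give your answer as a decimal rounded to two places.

5: fault, frames [5]
3: fault, frames [5, 3]
5: hit
0: fault, frames [5, 3, 0]
3: hit
1: fault, evict 0, frames [5, 3, 1]
5: hit
9: fault, evict 1, frames [5, 3, 9]
6: fault, evict 9, frames [5, 3, 6]
5: hit
0: fault, evict 6, frames [5, 3, 0]
3: hit
0: hit
8: fault, evict 0, frames [5, 3, 8]
Hits: 6 of 14 references → 6/14 = 0.4286.

0.43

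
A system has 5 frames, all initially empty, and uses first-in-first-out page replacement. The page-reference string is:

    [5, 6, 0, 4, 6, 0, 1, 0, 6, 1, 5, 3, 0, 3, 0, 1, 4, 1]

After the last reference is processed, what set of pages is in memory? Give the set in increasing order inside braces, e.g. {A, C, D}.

{0, 1, 3, 4, 6}

5 → fault, frames (5)
6 → fault, frames (5 6)
0 → fault, frames (5 6 0)
4 → fault, frames (5 6 0 4)
6 → hit
0 → hit
1 → fault, frames (5 6 0 4 1)
0 → hit
6 → hit
1 → hit
5 → hit
3 → fault, evict 5, frames (6 0 4 1 3)
0 → hit
3 → hit
0 → hit
1 → hit
4 → hit
1 → hit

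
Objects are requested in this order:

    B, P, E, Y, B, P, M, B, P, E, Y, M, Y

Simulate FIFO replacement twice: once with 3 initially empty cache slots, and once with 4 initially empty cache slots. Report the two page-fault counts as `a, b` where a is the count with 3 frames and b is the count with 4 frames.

3 frames: F F F F F F F . . F F . . → 9 faults.
4 frames: F F F F . . F F F F F F . → 10 faults.
10 > 9: adding a frame increased faults — Belady's anomaly.

9, 10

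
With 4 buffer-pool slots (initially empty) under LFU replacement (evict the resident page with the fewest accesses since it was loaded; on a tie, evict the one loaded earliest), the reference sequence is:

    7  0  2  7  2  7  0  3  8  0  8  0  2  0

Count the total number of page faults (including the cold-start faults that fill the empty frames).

7 → miss, frames {7}
0 → miss, frames {7,0}
2 → miss, frames {7,0,2}
7 → hit
2 → hit
7 → hit
0 → hit
3 → miss, frames {7,0,2,3}
8 → miss, evict 3, frames {7,0,2,8}
0 → hit
8 → hit
0 → hit
2 → hit
0 → hit
Page faults: 5.

5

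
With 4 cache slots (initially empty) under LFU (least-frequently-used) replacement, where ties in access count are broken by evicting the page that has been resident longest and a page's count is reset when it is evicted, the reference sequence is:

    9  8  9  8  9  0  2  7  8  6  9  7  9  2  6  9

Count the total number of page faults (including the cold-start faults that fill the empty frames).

9: miss, frames [9]
8: miss, frames [9, 8]
9: hit
8: hit
9: hit
0: miss, frames [9, 8, 0]
2: miss, frames [9, 8, 0, 2]
7: miss, evict 0, frames [9, 8, 2, 7]
8: hit
6: miss, evict 2, frames [9, 8, 7, 6]
9: hit
7: hit
9: hit
2: miss, evict 6, frames [9, 8, 7, 2]
6: miss, evict 2, frames [9, 8, 7, 6]
9: hit
Page faults: 8.

8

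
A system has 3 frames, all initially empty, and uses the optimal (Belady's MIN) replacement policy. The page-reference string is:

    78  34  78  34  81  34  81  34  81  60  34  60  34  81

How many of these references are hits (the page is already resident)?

78 → miss, frames [78]
34 → miss, frames [78, 34]
78 → hit
34 → hit
81 → miss, frames [78, 34, 81]
34 → hit
81 → hit
34 → hit
81 → hit
60 → miss, evict 78, frames [34, 81, 60]
34 → hit
60 → hit
34 → hit
81 → hit
Hits: 10.

10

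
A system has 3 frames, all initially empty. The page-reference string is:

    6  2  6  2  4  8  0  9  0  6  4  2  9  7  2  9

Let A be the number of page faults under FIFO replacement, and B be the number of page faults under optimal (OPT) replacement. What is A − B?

Under FIFO: F F . . F F F F . F F F F F . . → 11 faults.
Under OPT: F F . . F F F F . . F F . F . . → 9 faults.
A − B = 11 − 9 = 2.

2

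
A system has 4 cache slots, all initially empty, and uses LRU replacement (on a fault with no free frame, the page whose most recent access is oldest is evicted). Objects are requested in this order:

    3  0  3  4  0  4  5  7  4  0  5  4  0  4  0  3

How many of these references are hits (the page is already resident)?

3 -> fault, frames {3}
0 -> fault, frames {3,0}
3 -> hit
4 -> fault, frames {0,3,4}
0 -> hit
4 -> hit
5 -> fault, frames {3,0,4,5}
7 -> fault, evict 3, frames {0,4,5,7}
4 -> hit
0 -> hit
5 -> hit
4 -> hit
0 -> hit
4 -> hit
0 -> hit
3 -> fault, evict 7, frames {5,4,0,3}
Hits: 10.

10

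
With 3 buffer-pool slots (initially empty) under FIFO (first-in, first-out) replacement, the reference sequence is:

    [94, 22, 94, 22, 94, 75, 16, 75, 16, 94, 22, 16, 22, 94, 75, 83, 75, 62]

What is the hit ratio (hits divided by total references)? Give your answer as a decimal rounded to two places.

94 -> fault, frames (94)
22 -> fault, frames (94 22)
94 -> hit
22 -> hit
94 -> hit
75 -> fault, frames (94 22 75)
16 -> fault, evict 94, frames (22 75 16)
75 -> hit
16 -> hit
94 -> fault, evict 22, frames (75 16 94)
22 -> fault, evict 75, frames (16 94 22)
16 -> hit
22 -> hit
94 -> hit
75 -> fault, evict 16, frames (94 22 75)
83 -> fault, evict 94, frames (22 75 83)
75 -> hit
62 -> fault, evict 22, frames (75 83 62)
Hits: 9 of 18 references → 9/18 = 0.5000.

0.50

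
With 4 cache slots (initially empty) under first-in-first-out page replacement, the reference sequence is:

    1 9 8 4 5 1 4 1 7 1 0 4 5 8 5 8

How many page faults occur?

1: fault, frames (1)
9: fault, frames (1 9)
8: fault, frames (1 9 8)
4: fault, frames (1 9 8 4)
5: fault, evict 1, frames (9 8 4 5)
1: fault, evict 9, frames (8 4 5 1)
4: hit
1: hit
7: fault, evict 8, frames (4 5 1 7)
1: hit
0: fault, evict 4, frames (5 1 7 0)
4: fault, evict 5, frames (1 7 0 4)
5: fault, evict 1, frames (7 0 4 5)
8: fault, evict 7, frames (0 4 5 8)
5: hit
8: hit
Page faults: 11.

11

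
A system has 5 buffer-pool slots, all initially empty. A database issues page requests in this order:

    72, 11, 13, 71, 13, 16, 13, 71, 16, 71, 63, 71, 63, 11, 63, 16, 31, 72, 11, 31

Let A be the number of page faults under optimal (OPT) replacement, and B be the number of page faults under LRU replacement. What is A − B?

Under OPT: F F F F . F . . . . F . . . . . F . . . → 7 faults.
Under LRU: F F F F . F . . . . F . . . . . F F . . → 8 faults.
A − B = 7 − 8 = -1.

-1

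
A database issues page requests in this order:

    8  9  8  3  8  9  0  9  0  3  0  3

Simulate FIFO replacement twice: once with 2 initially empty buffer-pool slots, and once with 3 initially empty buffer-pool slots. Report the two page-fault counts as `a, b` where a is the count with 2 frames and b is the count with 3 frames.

7, 4

2 frames: F F . F F F F . . F . . → 7 faults.
3 frames: F F . F . . F . . . . . → 4 faults.
4 < 7: adding a frame reduced faults, as is typical.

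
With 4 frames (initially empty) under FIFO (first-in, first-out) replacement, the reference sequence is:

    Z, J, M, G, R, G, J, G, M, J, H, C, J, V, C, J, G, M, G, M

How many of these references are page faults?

11

Z → fault, frames {Z}
J → fault, frames {Z,J}
M → fault, frames {Z,J,M}
G → fault, frames {Z,J,M,G}
R → fault, evict Z, frames {J,M,G,R}
G → hit
J → hit
G → hit
M → hit
J → hit
H → fault, evict J, frames {M,G,R,H}
C → fault, evict M, frames {G,R,H,C}
J → fault, evict G, frames {R,H,C,J}
V → fault, evict R, frames {H,C,J,V}
C → hit
J → hit
G → fault, evict H, frames {C,J,V,G}
M → fault, evict C, frames {J,V,G,M}
G → hit
M → hit
Page faults: 11.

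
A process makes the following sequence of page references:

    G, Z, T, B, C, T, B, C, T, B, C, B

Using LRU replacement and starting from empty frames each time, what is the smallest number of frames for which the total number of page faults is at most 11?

2

f=1: 12 faults
f=2: 11 faults
f=3: 5 faults
f=4: 5 faults
f=5: 5 faults
Smallest f with faults ≤ 11 is 2.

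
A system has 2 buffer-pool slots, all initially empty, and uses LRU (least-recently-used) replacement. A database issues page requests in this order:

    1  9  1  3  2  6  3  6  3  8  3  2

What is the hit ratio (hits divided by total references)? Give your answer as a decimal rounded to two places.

0.33

1: miss, frames (1)
9: miss, frames (1 9)
1: hit
3: miss, evict 9, frames (1 3)
2: miss, evict 1, frames (3 2)
6: miss, evict 3, frames (2 6)
3: miss, evict 2, frames (6 3)
6: hit
3: hit
8: miss, evict 6, frames (3 8)
3: hit
2: miss, evict 8, frames (3 2)
Hits: 4 of 12 references → 4/12 = 0.3333.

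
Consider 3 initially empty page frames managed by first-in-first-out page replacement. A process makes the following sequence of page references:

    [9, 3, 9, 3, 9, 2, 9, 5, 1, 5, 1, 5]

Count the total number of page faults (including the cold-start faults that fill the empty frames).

9: fault, frames [9]
3: fault, frames [9, 3]
9: hit
3: hit
9: hit
2: fault, frames [9, 3, 2]
9: hit
5: fault, evict 9, frames [3, 2, 5]
1: fault, evict 3, frames [2, 5, 1]
5: hit
1: hit
5: hit
Page faults: 5.

5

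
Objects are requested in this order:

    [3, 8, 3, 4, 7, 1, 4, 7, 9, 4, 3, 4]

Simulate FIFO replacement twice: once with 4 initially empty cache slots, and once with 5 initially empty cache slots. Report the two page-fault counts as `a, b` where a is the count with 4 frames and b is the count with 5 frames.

8, 7

4 frames: F F . F F F . . F . F F → 8 faults.
5 frames: F F . F F F . . F . F . → 7 faults.
7 < 8: adding a frame reduced faults, as is typical.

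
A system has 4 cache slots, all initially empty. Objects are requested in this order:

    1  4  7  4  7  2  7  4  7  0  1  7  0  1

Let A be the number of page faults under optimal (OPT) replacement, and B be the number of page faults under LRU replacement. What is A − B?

Under OPT: F F F . . F . . . F . . . . → 5 faults.
Under LRU: F F F . . F . . . F F . . . → 6 faults.
A − B = 5 − 6 = -1.

-1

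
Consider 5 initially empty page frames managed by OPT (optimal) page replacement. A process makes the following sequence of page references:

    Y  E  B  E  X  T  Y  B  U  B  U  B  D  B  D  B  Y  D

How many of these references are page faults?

Y -> fault, frames (Y)
E -> fault, frames (Y E)
B -> fault, frames (Y E B)
E -> hit
X -> fault, frames (Y E B X)
T -> fault, frames (Y E B X T)
Y -> hit
B -> hit
U -> fault, evict T, frames (Y E B X U)
B -> hit
U -> hit
B -> hit
D -> fault, evict U, frames (Y E B X D)
B -> hit
D -> hit
B -> hit
Y -> hit
D -> hit
Page faults: 7.

7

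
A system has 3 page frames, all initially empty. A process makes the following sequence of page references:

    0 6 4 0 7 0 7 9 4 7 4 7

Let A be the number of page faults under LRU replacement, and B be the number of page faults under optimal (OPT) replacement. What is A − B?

Under LRU: F F F . F . . F F . . . → 6 faults.
Under OPT: F F F . F . . F . . . . → 5 faults.
A − B = 6 − 5 = 1.

1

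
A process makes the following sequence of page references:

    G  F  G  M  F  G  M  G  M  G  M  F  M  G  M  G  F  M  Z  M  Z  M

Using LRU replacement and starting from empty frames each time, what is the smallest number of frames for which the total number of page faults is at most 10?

3

f=1: 22 faults
f=2: 11 faults
f=3: 4 faults
f=4: 4 faults
Smallest f with faults ≤ 10 is 3.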